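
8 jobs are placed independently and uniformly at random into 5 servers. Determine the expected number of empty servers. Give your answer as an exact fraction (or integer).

Let Xⱼ=1 if server j is empty. P(Xⱼ=1) = ((5-1)/5)^8 = 65536/390625.
By linearity, E[#empty] = 5·65536/390625 = 65536/78125.

65536/78125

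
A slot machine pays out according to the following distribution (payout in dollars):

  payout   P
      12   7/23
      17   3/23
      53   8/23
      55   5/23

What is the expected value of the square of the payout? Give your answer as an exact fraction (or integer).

39472/23

E[X²] = (7/23)·144 + (3/23)·289 + (8/23)·2809 + (5/23)·3025
     = 39472/23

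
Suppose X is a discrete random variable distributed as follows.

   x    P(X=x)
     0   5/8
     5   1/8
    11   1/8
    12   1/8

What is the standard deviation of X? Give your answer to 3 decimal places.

4.899

E[X] = 7/2, E[X²] = 145/4
Var(X) = E[X²] − (E[X])² = 145/4 − 49/4 = 24
SD(X) = √(24) ≈ 4.899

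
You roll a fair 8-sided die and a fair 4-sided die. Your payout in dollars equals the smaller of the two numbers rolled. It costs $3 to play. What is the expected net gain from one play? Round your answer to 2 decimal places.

-$0.81

Distribution of the smaller of the two numbers rolled: 1 w.p. 11/32, 2 w.p. 9/32, 3 w.p. 7/32, 4 w.p. 5/32
E[payout] = (11/32)·1 + (9/32)·2 + (7/32)·3 + (5/32)·4 = 35/16
Expected profit = 35/16 − 3 = -13/16 ≈ -$0.81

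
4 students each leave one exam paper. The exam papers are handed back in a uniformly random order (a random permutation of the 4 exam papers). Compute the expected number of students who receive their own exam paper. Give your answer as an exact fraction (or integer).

1

Let Xᵢ = 1 if person i gets their own exam paper. For each i, P(Xᵢ=1) = 1/4.
By linearity of expectation, E[X₁+…+X_4] = 4·(1/4) = 1.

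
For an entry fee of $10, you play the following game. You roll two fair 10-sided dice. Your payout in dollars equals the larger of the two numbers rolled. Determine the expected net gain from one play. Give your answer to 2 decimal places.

-$2.85

Distribution of the larger of the two numbers rolled: 1 w.p. 1/100, 2 w.p. 3/100, 3 w.p. 1/20, 4 w.p. 7/100, 5 w.p. 9/100, 6 w.p. 11/100, …
E[payout] = (1/100)·1 + (3/100)·2 + (1/20)·3 + (7/100)·4 + (9/100)·5 + (11/100)·6 + (13/100)·7 + (3/20)·8 + (17/100)·9 + (19/100)·10 = 143/20
Expected profit = 143/20 − 10 = -57/20 ≈ -$2.85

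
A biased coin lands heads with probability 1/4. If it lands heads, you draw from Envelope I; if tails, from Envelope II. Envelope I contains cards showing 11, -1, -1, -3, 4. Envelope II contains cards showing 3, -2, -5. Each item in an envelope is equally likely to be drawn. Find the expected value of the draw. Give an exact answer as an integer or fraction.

-1/2

E[X | Envelope I] = (11 − 1 − 1 − 3 + 4)/5 = 2
E[X | Envelope II] = (3 − 2 − 5)/3 = -4/3
E[X] = (1/4)·2 + (3/4)·(-4/3) = -1/2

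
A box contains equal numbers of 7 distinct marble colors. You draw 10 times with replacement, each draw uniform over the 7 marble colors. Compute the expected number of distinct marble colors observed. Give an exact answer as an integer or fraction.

222009073/40353607

Let Xⱼ=1 if type j appears at least once. P(Xⱼ=1) = 1 − ((7−1)/7)^10 = 222009073/282475249.
E[#distinct] = 7·222009073/282475249 = 222009073/40353607.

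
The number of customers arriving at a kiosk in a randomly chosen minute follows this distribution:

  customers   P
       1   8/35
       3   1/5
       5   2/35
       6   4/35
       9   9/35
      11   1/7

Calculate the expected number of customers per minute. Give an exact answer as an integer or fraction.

E[X] = (8/35)·1 + (1/5)·3 + (2/35)·5 + (4/35)·6 + (9/35)·9 + (1/7)·11
     = 199/35

199/35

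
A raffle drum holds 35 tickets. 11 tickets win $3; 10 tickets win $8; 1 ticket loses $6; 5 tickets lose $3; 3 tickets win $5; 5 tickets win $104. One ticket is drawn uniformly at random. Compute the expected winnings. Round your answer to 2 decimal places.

$17.91

E[payout] = (11/35)·3 + (10/35)·8 + (1/35)·(-6) + (5/35)·(-3) + (3/35)·5 + (5/35)·104 = 627/35
≈ $17.91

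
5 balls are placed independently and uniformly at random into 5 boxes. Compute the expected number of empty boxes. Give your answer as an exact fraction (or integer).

Let Xⱼ=1 if box j is empty. P(Xⱼ=1) = ((5-1)/5)^5 = 1024/3125.
By linearity, E[#empty] = 5·1024/3125 = 1024/625.

1024/625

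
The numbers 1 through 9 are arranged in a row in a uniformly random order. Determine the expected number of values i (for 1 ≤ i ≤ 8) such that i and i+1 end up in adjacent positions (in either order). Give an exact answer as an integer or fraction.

16/9

For each i ∈ {1,…,8}, let Xᵢ = 1 if i and i+1 are adjacent. P(Xᵢ=1) = 2·(9−1)!/9! = 2/9.
By linearity, E[ΣXᵢ] = (8)·(2/9) = 16/9.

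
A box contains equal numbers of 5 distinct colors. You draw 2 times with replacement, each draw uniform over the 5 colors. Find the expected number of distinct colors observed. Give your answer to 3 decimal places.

1.800

Let Xⱼ=1 if type j appears at least once. P(Xⱼ=1) = 1 − ((5−1)/5)^2 = 9/25.
E[#distinct] = 5·9/25 = 9/5.
≈ 1.800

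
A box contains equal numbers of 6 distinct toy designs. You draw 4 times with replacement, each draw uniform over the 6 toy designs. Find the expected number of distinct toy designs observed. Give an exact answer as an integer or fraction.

Let Xⱼ=1 if type j appears at least once. P(Xⱼ=1) = 1 − ((6−1)/6)^4 = 671/1296.
E[#distinct] = 6·671/1296 = 671/216.

671/216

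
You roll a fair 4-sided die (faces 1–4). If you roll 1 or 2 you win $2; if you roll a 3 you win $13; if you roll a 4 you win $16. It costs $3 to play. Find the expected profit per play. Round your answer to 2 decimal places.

E[payout] = (1/2)·2 + (1/4)·13 + (1/4)·16 = 33/4
Expected profit = 33/4 − 3 = 21/4 ≈ $5.25

$5.25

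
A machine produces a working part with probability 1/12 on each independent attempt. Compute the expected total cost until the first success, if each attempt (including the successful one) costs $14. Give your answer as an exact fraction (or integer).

$168

E[#attempts] = 1/p = 12; E[cost] = 14·12 = 168.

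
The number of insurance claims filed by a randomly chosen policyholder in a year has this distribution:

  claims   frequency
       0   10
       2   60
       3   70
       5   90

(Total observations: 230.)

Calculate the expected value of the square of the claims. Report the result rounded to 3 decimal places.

13.565

Total = 230, so P(claims=0) = 10/230, etc.
E[X²] = (1/23)·0 + (6/23)·4 + (7/23)·9 + (9/23)·25
     = 312/23 ≈ 13.565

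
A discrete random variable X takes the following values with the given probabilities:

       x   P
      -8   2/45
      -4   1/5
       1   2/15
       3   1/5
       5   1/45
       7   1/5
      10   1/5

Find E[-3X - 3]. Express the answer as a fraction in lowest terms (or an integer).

E[-3x-3] = (2/45)·21 + (1/5)·9 + (2/15)·(-6) + (1/5)·(-12) + (1/45)·(-18) + (1/5)·(-24) + (1/5)·(-33)
     = -184/15

-184/15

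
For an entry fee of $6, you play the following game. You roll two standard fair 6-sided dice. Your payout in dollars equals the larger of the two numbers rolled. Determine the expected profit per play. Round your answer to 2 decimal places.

Distribution of the larger of the two numbers rolled: 1 w.p. 1/36, 2 w.p. 1/12, 3 w.p. 5/36, 4 w.p. 7/36, 5 w.p. 1/4, 6 w.p. 11/36
E[payout] = (1/36)·1 + (1/12)·2 + (5/36)·3 + (7/36)·4 + (1/4)·5 + (11/36)·6 = 161/36
Expected profit = 161/36 − 6 = -55/36 ≈ -$1.53

-$1.53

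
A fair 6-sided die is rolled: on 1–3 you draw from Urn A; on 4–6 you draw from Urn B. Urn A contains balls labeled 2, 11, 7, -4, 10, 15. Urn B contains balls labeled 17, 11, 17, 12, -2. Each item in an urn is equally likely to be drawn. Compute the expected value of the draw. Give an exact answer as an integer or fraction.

E[X | Urn A] = (2 + 11 + 7 − 4 + 10 + 15)/6 = 41/6
E[X | Urn B] = (17 + 11 + 17 + 12 − 2)/5 = 11
E[X] = (1/2)·41/6 + (1/2)·11 = 107/12

107/12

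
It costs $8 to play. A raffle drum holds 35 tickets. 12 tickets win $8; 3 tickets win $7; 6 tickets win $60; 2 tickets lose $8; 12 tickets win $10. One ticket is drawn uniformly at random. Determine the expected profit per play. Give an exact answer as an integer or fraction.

E[payout] = (12/35)·8 + (3/35)·7 + (6/35)·60 + (2/35)·(-8) + (12/35)·10 = 83/5
Expected profit = 83/5 − 8 = 43/5

43/5 dollars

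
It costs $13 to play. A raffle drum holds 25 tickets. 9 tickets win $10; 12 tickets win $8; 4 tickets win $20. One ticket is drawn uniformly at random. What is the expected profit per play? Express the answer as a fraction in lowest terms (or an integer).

-59/25 dollars

E[payout] = (9/25)·10 + (12/25)·8 + (4/25)·20 = 266/25
Expected profit = 266/25 − 13 = -59/25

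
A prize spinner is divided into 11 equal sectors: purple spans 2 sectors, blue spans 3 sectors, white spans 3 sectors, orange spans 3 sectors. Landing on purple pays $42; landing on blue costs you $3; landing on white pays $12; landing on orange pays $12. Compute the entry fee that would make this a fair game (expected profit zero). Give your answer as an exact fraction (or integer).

E[payout] = (2/11)·42 + (3/11)·(-3) + (3/11)·12 + (3/11)·12 = 147/11
Fair fee = E[payout] = 147/11

147/11 dollars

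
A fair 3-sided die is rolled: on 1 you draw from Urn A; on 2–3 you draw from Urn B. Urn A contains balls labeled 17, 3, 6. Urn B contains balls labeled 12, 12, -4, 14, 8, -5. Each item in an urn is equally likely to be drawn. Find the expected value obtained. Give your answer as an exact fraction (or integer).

E[X | Urn A] = (17 + 3 + 6)/3 = 26/3
E[X | Urn B] = (12 + 12 − 4 + 14 + 8 − 5)/6 = 37/6
E[X] = (1/3)·26/3 + (2/3)·37/6 = 7

7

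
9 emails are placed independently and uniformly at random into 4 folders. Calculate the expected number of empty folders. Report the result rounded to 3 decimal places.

0.300

Let Xⱼ=1 if folder j is empty. P(Xⱼ=1) = ((4-1)/4)^9 = 19683/262144.
By linearity, E[#empty] = 4·19683/262144 = 19683/65536.
≈ 0.300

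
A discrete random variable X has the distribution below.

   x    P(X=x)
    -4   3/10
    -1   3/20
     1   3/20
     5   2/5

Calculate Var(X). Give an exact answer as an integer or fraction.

723/50

E[X] = (3/10)·(-4) + (3/20)·(-1) + (3/20)·1 + (2/5)·5 = 4/5
E[X²] = (3/10)·16 + (3/20)·1 + (3/20)·1 + (2/5)·25 = 151/10
Var(X) = 151/10 − (4/5)² = 723/50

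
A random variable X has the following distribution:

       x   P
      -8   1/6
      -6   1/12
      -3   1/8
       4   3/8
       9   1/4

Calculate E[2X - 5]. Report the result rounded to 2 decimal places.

E[2x-5] = (1/6)·(-21) + (1/12)·(-17) + (1/8)·(-11) + (3/8)·3 + (1/4)·13
     = -23/12 ≈ -1.92

-1.92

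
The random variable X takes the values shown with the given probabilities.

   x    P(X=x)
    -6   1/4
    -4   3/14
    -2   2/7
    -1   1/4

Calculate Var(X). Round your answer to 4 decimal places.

3.7181

E[X] = (1/4)·(-6) + (3/14)·(-4) + (2/7)·(-2) + (1/4)·(-1) = -89/28
E[X²] = (1/4)·36 + (3/14)·16 + (2/7)·4 + (1/4)·1 = 387/28
Var(X) = 387/28 − (-89/28)² = 2915/784 ≈ 3.7181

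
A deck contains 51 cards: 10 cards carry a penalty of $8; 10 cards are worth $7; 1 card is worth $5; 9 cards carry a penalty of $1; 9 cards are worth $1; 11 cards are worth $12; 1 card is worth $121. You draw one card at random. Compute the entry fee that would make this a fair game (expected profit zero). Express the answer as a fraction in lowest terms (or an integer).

248/51 dollars

E[payout] = (10/51)·(-8) + (10/51)·7 + (1/51)·5 + (9/51)·(-1) + (9/51)·1 + (11/51)·12 + (1/51)·121 = 248/51
Fair fee = E[payout] = 248/51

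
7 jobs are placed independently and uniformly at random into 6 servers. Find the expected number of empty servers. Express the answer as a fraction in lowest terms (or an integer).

Let Xⱼ=1 if server j is empty. P(Xⱼ=1) = ((6-1)/6)^7 = 78125/279936.
By linearity, E[#empty] = 6·78125/279936 = 78125/46656.

78125/46656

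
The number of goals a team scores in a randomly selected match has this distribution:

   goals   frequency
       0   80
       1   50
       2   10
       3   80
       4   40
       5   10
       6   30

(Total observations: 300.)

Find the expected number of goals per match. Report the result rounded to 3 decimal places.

Total = 300, so P(goals=0) = 80/300, etc.
E[X] = (4/15)·0 + (1/6)·1 + (1/30)·2 + (4/15)·3 + (2/15)·4 + (1/30)·5 + (1/10)·6
     = 7/3 ≈ 2.333

2.333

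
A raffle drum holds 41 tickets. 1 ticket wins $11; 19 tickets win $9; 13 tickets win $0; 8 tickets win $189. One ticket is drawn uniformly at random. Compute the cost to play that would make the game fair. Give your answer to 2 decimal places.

$41.32

E[payout] = (1/41)·11 + (19/41)·9 + (13/41)·0 + (8/41)·189 = 1694/41
Fair fee = E[payout] = 1694/41 ≈ $41.32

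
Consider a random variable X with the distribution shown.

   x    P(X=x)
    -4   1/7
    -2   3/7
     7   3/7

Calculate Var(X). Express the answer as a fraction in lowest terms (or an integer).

E[X] = (1/7)·(-4) + (3/7)·(-2) + (3/7)·7 = 11/7
E[X²] = (1/7)·16 + (3/7)·4 + (3/7)·49 = 25
Var(X) = 25 − (11/7)² = 1104/49

1104/49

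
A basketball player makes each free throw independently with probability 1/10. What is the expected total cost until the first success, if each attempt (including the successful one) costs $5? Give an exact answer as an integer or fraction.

E[#attempts] = 1/p = 10; E[cost] = 5·10 = 50.

$50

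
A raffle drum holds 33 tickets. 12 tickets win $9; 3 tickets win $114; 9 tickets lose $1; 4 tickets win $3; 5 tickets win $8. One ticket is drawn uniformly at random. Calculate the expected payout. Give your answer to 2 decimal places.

$14.94

E[payout] = (12/33)·9 + (3/33)·114 + (9/33)·(-1) + (4/33)·3 + (5/33)·8 = 493/33
≈ $14.94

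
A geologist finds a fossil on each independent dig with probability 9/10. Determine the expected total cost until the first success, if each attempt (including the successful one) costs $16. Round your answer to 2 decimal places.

E[#attempts] = 1/p = 10/9; E[cost] = 16·10/9 = 160/9.
≈ 17.78

$17.78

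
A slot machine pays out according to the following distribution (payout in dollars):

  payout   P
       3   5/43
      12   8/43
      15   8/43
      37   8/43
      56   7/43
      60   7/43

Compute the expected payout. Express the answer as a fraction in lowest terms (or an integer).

E[X] = (5/43)·3 + (8/43)·12 + (8/43)·15 + (8/43)·37 + (7/43)·56 + (7/43)·60
     = 1339/43

1339/43 dollars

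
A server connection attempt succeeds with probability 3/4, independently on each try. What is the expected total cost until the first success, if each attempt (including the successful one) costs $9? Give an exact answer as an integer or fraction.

E[#attempts] = 1/p = 4/3; E[cost] = 9·4/3 = 12.

$12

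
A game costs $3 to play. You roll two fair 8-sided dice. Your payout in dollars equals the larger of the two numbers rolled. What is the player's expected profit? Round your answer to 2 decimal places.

$2.81

Distribution of the larger of the two numbers rolled: 1 w.p. 1/64, 2 w.p. 3/64, 3 w.p. 5/64, 4 w.p. 7/64, 5 w.p. 9/64, 6 w.p. 11/64, …
E[payout] = (1/64)·1 + (3/64)·2 + (5/64)·3 + (7/64)·4 + (9/64)·5 + (11/64)·6 + (13/64)·7 + (15/64)·8 = 93/16
Expected profit = 93/16 − 3 = 45/16 ≈ $2.81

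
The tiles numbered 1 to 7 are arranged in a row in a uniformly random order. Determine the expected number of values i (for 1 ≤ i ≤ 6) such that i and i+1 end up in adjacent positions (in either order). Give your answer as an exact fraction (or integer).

For each i ∈ {1,…,6}, let Xᵢ = 1 if i and i+1 are adjacent. P(Xᵢ=1) = 2·(7−1)!/7! = 2/7.
By linearity, E[ΣXᵢ] = (6)·(2/7) = 12/7.

12/7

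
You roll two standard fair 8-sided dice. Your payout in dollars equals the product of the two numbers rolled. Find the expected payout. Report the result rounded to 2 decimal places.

Distribution of the product of the two numbers rolled: 1 w.p. 1/64, 2 w.p. 1/32, 3 w.p. 1/32, 4 w.p. 3/64, 5 w.p. 1/32, 6 w.p. 1/16, …
E[payout] = (1/64)·1 + (1/32)·2 + (1/32)·3 + (3/64)·4 + (1/32)·5 + (1/16)·6 + (1/32)·7 + (1/16)·8 + (1/64)·9 + (1/32)·10 + (1/16)·12 + (1/32)·14 + (1/32)·15 + (3/64)·16 + (1/32)·18 + (1/32)·20 + (1/32)·21 + (1/16)·24 + (1/64)·25 + (1/32)·28 + (1/32)·30 + (1/32)·32 + (1/32)·35 + (1/64)·36 + (1/32)·40 + (1/32)·42 + (1/32)·48 + (1/64)·49 + (1/32)·56 + (1/64)·64 = 81/4
≈ $20.25

$20.25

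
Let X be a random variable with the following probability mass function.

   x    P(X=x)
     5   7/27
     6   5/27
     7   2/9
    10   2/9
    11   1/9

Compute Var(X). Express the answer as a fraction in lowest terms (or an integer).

E[X] = (7/27)·5 + (5/27)·6 + (2/9)·7 + (2/9)·10 + (1/9)·11 = 200/27
E[X²] = (7/27)·25 + (5/27)·36 + (2/9)·49 + (2/9)·100 + (1/9)·121 = 1612/27
Var(X) = 1612/27 − (200/27)² = 3524/729

3524/729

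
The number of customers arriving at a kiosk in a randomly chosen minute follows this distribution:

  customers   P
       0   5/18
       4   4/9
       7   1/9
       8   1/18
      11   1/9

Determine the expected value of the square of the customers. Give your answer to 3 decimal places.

29.556

E[X²] = (5/18)·0 + (4/9)·16 + (1/9)·49 + (1/18)·64 + (1/9)·121
     = 266/9 ≈ 29.556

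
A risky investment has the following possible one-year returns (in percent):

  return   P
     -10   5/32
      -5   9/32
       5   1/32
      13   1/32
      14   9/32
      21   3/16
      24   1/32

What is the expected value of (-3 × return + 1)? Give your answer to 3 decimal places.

E[-3x+1] = (5/32)·31 + (9/32)·16 + (1/32)·(-14) + (1/32)·(-38) + (9/32)·(-41) + (3/16)·(-62) + (1/32)·(-71)
     = -565/32 ≈ -17.656

-17.656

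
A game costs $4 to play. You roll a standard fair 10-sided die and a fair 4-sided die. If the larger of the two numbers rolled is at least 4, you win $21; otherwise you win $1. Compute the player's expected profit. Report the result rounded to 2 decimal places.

$12.50

E[payout] = (9/40)·1 + (31/40)·21 = 33/2
Expected profit = 33/2 − 4 = 25/2 ≈ $12.50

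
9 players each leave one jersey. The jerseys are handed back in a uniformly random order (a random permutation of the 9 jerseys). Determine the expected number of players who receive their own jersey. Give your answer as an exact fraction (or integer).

1

Let Xᵢ = 1 if person i gets their own jersey. For each i, P(Xᵢ=1) = 1/9.
By linearity of expectation, E[X₁+…+X_9] = 9·(1/9) = 1.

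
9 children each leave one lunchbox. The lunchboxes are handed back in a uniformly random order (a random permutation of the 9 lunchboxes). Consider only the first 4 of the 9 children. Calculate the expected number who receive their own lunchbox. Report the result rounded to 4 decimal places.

Let Xᵢ = 1 if person i gets their own lunchbox. For each i, P(Xᵢ=1) = 1/9.
By linearity of expectation, E[X₁+…+X_4] = 4·(1/9) = 4/9.
≈ 0.4444

0.4444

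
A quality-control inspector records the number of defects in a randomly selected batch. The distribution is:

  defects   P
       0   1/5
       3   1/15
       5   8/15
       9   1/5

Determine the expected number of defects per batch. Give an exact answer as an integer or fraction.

E[X] = (1/5)·0 + (1/15)·3 + (8/15)·5 + (1/5)·9
     = 14/3

14/3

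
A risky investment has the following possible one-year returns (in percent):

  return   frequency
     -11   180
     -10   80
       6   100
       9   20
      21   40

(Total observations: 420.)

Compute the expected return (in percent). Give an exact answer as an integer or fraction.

-58/21

Total = 420, so P(return=-11) = 180/420, etc.
E[X] = (3/7)·(-11) + (4/21)·(-10) + (5/21)·6 + (1/21)·9 + (2/21)·21
     = -58/21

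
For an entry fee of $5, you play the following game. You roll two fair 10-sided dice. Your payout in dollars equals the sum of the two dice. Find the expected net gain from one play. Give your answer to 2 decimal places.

Distribution of the sum of the two dice: 2 w.p. 1/100, 3 w.p. 1/50, 4 w.p. 3/100, 5 w.p. 1/25, 6 w.p. 1/20, 7 w.p. 3/50, …
E[payout] = (1/100)·2 + (1/50)·3 + (3/100)·4 + (1/25)·5 + (1/20)·6 + (3/50)·7 + (7/100)·8 + (2/25)·9 + (9/100)·10 + (1/10)·11 + (9/100)·12 + (2/25)·13 + (7/100)·14 + (3/50)·15 + (1/20)·16 + (1/25)·17 + (3/100)·18 + (1/50)·19 + (1/100)·20 = 11
Expected profit = 11 − 5 = 6 ≈ $6.00

$6.00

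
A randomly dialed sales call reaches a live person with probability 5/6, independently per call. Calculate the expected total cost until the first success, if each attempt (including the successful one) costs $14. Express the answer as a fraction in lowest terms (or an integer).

84/5 dollars

E[#attempts] = 1/p = 6/5; E[cost] = 14·6/5 = 84/5.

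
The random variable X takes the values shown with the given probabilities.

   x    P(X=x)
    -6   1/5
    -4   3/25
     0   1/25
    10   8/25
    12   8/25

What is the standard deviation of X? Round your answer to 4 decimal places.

7.6466

E[X] = 134/25, E[X²] = 436/5
Var(X) = E[X²] − (E[X])² = 436/5 − 17956/625 = 36544/625
SD(X) = √(36544/625) ≈ 7.6466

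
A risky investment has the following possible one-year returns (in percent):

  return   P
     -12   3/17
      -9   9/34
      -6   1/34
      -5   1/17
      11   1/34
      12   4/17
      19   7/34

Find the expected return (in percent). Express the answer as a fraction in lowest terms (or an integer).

E[X] = (3/17)·(-12) + (9/34)·(-9) + (1/34)·(-6) + (1/17)·(-5) + (1/34)·11 + (4/17)·12 + (7/34)·19
     = 71/34

71/34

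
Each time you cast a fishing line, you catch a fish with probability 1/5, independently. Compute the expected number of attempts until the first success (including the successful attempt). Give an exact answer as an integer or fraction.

For a geometric distribution, E[trials] = 1/p = 1/(1/5) = 5.

5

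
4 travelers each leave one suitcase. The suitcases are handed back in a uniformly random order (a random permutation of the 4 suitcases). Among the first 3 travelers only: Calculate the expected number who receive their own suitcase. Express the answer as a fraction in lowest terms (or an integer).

Let Xᵢ = 1 if person i gets their own suitcase. For each i, P(Xᵢ=1) = 1/4.
By linearity of expectation, E[X₁+…+X_3] = 3·(1/4) = 3/4.

3/4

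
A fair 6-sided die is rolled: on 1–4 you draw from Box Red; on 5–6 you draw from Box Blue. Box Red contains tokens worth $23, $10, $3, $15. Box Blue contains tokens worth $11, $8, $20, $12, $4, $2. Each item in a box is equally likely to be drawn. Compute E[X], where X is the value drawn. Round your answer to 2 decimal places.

$11.67

E[X | Box Red] = (23 + 10 + 3 + 15)/4 = 51/4
E[X | Box Blue] = (11 + 8 + 20 + 12 + 4 + 2)/6 = 19/2
E[X] = (2/3)·51/4 + (1/3)·19/2 = 35/3 ≈ 11.67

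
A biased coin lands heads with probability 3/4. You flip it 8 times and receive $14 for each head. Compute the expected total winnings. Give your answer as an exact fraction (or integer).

$84

E[#heads] = 8·3/4 = 6 (linearity over flips).
E[winnings] = 14·6 = 84.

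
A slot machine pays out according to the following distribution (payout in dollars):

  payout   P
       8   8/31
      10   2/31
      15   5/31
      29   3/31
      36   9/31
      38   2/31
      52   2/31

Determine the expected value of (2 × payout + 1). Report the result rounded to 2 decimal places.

E[2x+1] = (8/31)·17 + (2/31)·21 + (5/31)·31 + (3/31)·59 + (9/31)·73 + (2/31)·77 + (2/31)·105
     = 1531/31 ≈ 49.39

49.39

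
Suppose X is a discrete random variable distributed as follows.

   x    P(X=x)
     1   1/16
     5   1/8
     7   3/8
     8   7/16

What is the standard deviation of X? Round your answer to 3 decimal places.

1.775

E[X] = 109/16, E[X²] = 793/16
Var(X) = E[X²] − (E[X])² = 793/16 − 11881/256 = 807/256
SD(X) = √(807/256) ≈ 1.775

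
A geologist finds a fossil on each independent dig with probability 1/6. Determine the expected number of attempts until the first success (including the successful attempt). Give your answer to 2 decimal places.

For a geometric distribution, E[trials] = 1/p = 1/(1/6) = 6.
≈ 6.00

6.00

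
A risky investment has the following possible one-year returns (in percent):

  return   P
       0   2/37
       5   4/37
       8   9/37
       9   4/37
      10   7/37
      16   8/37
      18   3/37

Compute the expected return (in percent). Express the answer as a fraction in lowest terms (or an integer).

E[X] = (2/37)·0 + (4/37)·5 + (9/37)·8 + (4/37)·9 + (7/37)·10 + (8/37)·16 + (3/37)·18
     = 380/37

380/37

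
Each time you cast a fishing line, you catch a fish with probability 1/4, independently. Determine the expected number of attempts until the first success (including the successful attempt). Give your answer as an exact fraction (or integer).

For a geometric distribution, E[trials] = 1/p = 1/(1/4) = 4.

4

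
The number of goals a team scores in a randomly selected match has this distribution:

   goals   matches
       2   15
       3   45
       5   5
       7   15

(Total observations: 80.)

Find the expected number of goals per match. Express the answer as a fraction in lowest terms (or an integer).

Total = 80, so P(goals=2) = 15/80, etc.
E[X] = (3/16)·2 + (9/16)·3 + (1/16)·5 + (3/16)·7
     = 59/16

59/16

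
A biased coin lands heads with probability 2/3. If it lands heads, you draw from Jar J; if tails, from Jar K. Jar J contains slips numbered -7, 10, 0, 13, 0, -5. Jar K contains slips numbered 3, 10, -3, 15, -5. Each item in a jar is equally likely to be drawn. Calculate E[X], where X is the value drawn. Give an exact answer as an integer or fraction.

E[X | Jar J] = (-7 + 10 + 0 + 13 + 0 − 5)/6 = 11/6
E[X | Jar K] = (3 + 10 − 3 + 15 − 5)/5 = 4
E[X] = (2/3)·11/6 + (1/3)·4 = 23/9

23/9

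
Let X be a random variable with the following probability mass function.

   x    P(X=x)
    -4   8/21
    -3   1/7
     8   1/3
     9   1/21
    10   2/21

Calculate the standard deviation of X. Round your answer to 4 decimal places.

E[X] = 44/21, E[X²] = 884/21
Var(X) = E[X²] − (E[X])² = 884/21 − 1936/441 = 16628/441
SD(X) = √(16628/441) ≈ 6.1405

6.1405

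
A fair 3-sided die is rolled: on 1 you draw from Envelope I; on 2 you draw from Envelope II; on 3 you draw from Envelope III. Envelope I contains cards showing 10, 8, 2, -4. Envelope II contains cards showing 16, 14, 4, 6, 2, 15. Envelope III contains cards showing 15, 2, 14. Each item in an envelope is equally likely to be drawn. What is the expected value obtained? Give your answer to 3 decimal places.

7.944

E[X | Envelope I] = (10 + 8 + 2 − 4)/4 = 4
E[X | Envelope II] = (16 + 14 + 4 + 6 + 2 + 15)/6 = 19/2
E[X | Envelope III] = (15 + 2 + 14)/3 = 31/3
E[X] = (1/3)·4 + (1/3)·19/2 + (1/3)·31/3 = 143/18 ≈ 7.944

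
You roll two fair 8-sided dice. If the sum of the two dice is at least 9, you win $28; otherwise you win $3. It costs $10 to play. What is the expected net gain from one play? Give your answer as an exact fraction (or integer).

E[payout] = (7/16)·3 + (9/16)·28 = 273/16
Expected profit = 273/16 − 10 = 113/16

113/16 dollars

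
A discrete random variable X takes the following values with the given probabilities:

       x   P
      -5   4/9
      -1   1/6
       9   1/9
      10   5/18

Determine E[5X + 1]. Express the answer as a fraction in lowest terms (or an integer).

E[5x+1] = (4/9)·(-24) + (1/6)·(-4) + (1/9)·46 + (5/18)·51
     = 143/18

143/18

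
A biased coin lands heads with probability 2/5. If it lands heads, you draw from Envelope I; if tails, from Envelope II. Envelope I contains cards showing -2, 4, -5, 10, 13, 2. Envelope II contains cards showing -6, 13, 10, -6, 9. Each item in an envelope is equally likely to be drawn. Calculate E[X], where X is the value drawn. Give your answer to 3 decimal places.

3.867

E[X | Envelope I] = (-2 + 4 − 5 + 10 + 13 + 2)/6 = 11/3
E[X | Envelope II] = (-6 + 13 + 10 − 6 + 9)/5 = 4
E[X] = (2/5)·11/3 + (3/5)·4 = 58/15 ≈ 3.867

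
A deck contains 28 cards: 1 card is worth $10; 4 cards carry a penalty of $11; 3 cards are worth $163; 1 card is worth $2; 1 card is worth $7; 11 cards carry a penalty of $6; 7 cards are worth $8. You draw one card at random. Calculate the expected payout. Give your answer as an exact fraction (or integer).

227/14 dollars

E[payout] = (1/28)·10 + (4/28)·(-11) + (3/28)·163 + (1/28)·2 + (1/28)·7 + (11/28)·(-6) + (7/28)·8 = 227/14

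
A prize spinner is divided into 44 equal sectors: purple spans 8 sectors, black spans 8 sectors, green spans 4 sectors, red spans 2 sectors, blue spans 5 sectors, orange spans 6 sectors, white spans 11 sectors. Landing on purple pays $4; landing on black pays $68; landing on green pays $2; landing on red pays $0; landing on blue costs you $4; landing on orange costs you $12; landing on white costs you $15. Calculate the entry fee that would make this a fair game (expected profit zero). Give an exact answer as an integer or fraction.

327/44 dollars

E[payout] = (8/44)·4 + (8/44)·68 + (4/44)·2 + (2/44)·0 + (5/44)·(-4) + (6/44)·(-12) + (11/44)·(-15) = 327/44
Fair fee = E[payout] = 327/44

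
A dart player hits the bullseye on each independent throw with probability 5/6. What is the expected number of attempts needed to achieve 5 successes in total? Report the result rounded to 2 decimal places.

By linearity (sum of 5 independent geometric waits), E[trials] = 5/p = 5/(5/6) = 6.
≈ 6.00

6.00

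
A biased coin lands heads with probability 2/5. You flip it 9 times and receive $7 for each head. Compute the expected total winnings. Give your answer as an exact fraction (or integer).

126/5 dollars

E[#heads] = 9·2/5 = 18/5 (linearity over flips).
E[winnings] = 7·18/5 = 126/5.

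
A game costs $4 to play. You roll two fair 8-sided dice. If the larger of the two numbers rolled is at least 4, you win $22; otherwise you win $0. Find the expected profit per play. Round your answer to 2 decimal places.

E[payout] = (9/64)·0 + (55/64)·22 = 605/32
Expected profit = 605/32 − 4 = 477/32 ≈ $14.91

$14.91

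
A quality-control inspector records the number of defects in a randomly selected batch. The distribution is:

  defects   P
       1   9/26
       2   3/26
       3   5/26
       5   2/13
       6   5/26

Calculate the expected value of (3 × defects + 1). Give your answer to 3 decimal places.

E[3x+1] = (9/26)·4 + (3/26)·7 + (5/26)·10 + (2/13)·16 + (5/26)·19
     = 133/13 ≈ 10.231

10.231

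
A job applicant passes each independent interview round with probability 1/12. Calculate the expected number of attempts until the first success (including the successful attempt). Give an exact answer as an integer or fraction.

For a geometric distribution, E[trials] = 1/p = 1/(1/12) = 12.

12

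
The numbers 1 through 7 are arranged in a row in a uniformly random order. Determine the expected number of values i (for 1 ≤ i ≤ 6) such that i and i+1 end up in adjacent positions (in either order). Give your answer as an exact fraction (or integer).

12/7

For each i ∈ {1,…,6}, let Xᵢ = 1 if i and i+1 are adjacent. P(Xᵢ=1) = 2·(7−1)!/7! = 2/7.
By linearity, E[ΣXᵢ] = (6)·(2/7) = 12/7.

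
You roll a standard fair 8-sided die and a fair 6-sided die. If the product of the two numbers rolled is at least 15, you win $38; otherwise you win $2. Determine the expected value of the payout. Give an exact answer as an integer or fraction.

E[payout] = (13/24)·2 + (11/24)·38 = 37/2

37/2 dollars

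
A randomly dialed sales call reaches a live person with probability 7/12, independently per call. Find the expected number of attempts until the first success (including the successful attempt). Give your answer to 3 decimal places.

1.714

For a geometric distribution, E[trials] = 1/p = 1/(7/12) = 12/7.
≈ 1.714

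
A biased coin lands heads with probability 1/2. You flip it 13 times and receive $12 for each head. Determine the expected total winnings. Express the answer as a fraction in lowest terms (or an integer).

E[#heads] = 13·1/2 = 13/2 (linearity over flips).
E[winnings] = 12·13/2 = 78.

$78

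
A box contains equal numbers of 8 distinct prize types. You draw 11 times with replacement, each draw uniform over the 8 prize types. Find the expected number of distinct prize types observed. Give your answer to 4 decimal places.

6.1585

Let Xⱼ=1 if type j appears at least once. P(Xⱼ=1) = 1 − ((8−1)/8)^11 = 6612607849/8589934592.
E[#distinct] = 8·6612607849/8589934592 = 6612607849/1073741824.
≈ 6.1585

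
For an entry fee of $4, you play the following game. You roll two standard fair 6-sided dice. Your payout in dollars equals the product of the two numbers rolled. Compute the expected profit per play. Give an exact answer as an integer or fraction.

Distribution of the product of the two numbers rolled: 1 w.p. 1/36, 2 w.p. 1/18, 3 w.p. 1/18, 4 w.p. 1/12, 5 w.p. 1/18, 6 w.p. 1/9, …
E[payout] = (1/36)·1 + (1/18)·2 + (1/18)·3 + (1/12)·4 + (1/18)·5 + (1/9)·6 + (1/18)·8 + (1/36)·9 + (1/18)·10 + (1/9)·12 + (1/18)·15 + (1/36)·16 + (1/18)·18 + (1/18)·20 + (1/18)·24 + (1/36)·25 + (1/18)·30 + (1/36)·36 = 49/4
Expected profit = 49/4 − 4 = 33/4

33/4 dollars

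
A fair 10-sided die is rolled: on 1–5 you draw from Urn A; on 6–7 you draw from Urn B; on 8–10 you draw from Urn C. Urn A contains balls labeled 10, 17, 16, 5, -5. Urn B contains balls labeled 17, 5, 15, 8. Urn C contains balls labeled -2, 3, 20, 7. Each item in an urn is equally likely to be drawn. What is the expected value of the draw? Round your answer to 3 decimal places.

8.650

E[X | Urn A] = (10 + 17 + 16 + 5 − 5)/5 = 43/5
E[X | Urn B] = (17 + 5 + 15 + 8)/4 = 45/4
E[X | Urn C] = (-2 + 3 + 20 + 7)/4 = 7
E[X] = (1/2)·43/5 + (1/5)·45/4 + (3/10)·7 = 173/20 ≈ 8.650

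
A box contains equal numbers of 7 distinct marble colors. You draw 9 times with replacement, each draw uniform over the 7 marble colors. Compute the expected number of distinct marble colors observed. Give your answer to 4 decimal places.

5.2519

Let Xⱼ=1 if type j appears at least once. P(Xⱼ=1) = 1 − ((7−1)/7)^9 = 30275911/40353607.
E[#distinct] = 7·30275911/40353607 = 30275911/5764801.
≈ 5.2519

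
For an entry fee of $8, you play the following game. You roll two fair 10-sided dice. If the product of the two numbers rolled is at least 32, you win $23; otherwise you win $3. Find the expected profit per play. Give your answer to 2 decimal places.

E[payout] = (61/100)·3 + (39/100)·23 = 54/5
Expected profit = 54/5 − 8 = 14/5 ≈ $2.80

$2.80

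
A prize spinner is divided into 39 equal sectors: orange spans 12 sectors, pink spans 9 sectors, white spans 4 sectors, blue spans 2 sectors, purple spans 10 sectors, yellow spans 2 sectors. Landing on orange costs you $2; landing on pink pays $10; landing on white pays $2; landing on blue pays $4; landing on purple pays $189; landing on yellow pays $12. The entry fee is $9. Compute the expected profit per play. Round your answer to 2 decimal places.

$42.18

E[payout] = (12/39)·(-2) + (9/39)·10 + (4/39)·2 + (2/39)·4 + (10/39)·189 + (2/39)·12 = 1996/39
Expected profit = 1996/39 − 9 = 1645/39 ≈ $42.18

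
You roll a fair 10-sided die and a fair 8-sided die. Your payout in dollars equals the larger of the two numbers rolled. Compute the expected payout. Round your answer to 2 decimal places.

$6.55

Distribution of the larger of the two numbers rolled: 1 w.p. 1/80, 2 w.p. 3/80, 3 w.p. 1/16, 4 w.p. 7/80, 5 w.p. 9/80, 6 w.p. 11/80, …
E[payout] = (1/80)·1 + (3/80)·2 + (1/16)·3 + (7/80)·4 + (9/80)·5 + (11/80)·6 + (13/80)·7 + (3/16)·8 + (1/10)·9 + (1/10)·10 = 131/20
≈ $6.55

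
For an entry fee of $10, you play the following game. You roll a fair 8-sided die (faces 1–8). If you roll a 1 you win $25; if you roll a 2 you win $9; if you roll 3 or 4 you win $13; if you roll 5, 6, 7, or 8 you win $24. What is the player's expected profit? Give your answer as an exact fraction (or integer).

E[payout] = (1/8)·9 + (1/4)·13 + (1/2)·24 + (1/8)·25 = 39/2
Expected profit = 39/2 − 10 = 19/2

19/2 dollars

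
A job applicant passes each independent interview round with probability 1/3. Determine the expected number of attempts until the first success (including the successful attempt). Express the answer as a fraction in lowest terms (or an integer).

3

For a geometric distribution, E[trials] = 1/p = 1/(1/3) = 3.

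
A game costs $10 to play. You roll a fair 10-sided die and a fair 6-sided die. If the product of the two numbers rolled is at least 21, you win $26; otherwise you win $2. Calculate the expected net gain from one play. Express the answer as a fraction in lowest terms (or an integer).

4/5 dollars

E[payout] = (19/30)·2 + (11/30)·26 = 54/5
Expected profit = 54/5 − 10 = 4/5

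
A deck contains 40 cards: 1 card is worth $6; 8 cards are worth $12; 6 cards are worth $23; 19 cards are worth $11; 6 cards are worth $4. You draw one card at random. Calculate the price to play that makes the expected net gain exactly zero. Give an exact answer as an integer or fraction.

E[payout] = (1/40)·6 + (8/40)·12 + (6/40)·23 + (19/40)·11 + (6/40)·4 = 473/40
Fair fee = E[payout] = 473/40

473/40 dollars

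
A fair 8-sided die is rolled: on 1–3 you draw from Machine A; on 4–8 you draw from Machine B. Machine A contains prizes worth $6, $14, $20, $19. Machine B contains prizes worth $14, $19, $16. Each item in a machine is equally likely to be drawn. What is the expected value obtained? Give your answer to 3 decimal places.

E[X | Machine A] = (6 + 14 + 20 + 19)/4 = 59/4
E[X | Machine B] = (14 + 19 + 16)/3 = 49/3
E[X] = (3/8)·59/4 + (5/8)·49/3 = 1511/96 ≈ 15.740

$15.740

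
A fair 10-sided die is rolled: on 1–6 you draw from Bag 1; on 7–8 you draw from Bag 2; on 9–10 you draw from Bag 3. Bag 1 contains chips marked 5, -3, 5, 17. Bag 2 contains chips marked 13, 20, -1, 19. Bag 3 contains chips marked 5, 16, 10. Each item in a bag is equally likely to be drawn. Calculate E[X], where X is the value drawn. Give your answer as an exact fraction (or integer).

493/60

E[X | Bag 1] = (5 − 3 + 5 + 17)/4 = 6
E[X | Bag 2] = (13 + 20 − 1 + 19)/4 = 51/4
E[X | Bag 3] = (5 + 16 + 10)/3 = 31/3
E[X] = (3/5)·6 + (1/5)·51/4 + (1/5)·31/3 = 493/60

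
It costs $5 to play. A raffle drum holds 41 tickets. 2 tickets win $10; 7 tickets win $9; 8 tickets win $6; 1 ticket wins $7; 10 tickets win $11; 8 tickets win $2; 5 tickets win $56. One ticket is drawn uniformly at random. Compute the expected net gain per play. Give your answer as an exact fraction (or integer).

E[payout] = (2/41)·10 + (7/41)·9 + (8/41)·6 + (1/41)·7 + (10/41)·11 + (8/41)·2 + (5/41)·56 = 544/41
Expected profit = 544/41 − 5 = 339/41

339/41 dollars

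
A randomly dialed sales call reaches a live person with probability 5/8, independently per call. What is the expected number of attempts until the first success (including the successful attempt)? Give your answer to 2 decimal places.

1.60

For a geometric distribution, E[trials] = 1/p = 1/(5/8) = 8/5.
≈ 1.60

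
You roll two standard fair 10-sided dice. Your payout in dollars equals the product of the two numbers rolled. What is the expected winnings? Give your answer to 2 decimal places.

Distribution of the product of the two numbers rolled: 1 w.p. 1/100, 2 w.p. 1/50, 3 w.p. 1/50, 4 w.p. 3/100, 5 w.p. 1/50, 6 w.p. 1/25, …
E[payout] = (1/100)·1 + (1/50)·2 + (1/50)·3 + (3/100)·4 + (1/50)·5 + (1/25)·6 + (1/50)·7 + (1/25)·8 + (3/100)·9 + (1/25)·10 + (1/25)·12 + (1/50)·14 + (1/50)·15 + (3/100)·16 + (1/25)·18 + (1/25)·20 + (1/50)·21 + (1/25)·24 + (1/100)·25 + (1/50)·27 + (1/50)·28 + (1/25)·30 + (1/50)·32 + (1/50)·35 + (3/100)·36 + (1/25)·40 + (1/50)·42 + (1/50)·45 + (1/50)·48 + (1/100)·49 + (1/50)·50 + (1/50)·54 + (1/50)·56 + (1/50)·60 + (1/50)·63 + (1/100)·64 + (1/50)·70 + (1/50)·72 + (1/50)·80 + (1/100)·81 + (1/50)·90 + (1/100)·100 = 121/4
≈ $30.25

$30.25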